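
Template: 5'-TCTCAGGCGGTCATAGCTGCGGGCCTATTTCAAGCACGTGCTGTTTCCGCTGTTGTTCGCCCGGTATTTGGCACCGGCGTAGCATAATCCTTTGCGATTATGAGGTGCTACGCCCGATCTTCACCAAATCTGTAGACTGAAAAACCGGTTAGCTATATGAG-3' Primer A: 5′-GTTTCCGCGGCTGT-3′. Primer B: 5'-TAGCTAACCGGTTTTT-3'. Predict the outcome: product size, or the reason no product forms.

Primer A (GTTTCCGCGGCTGT) does not match the top strand, and its reverse complement ACAGCCGCGGAAAC does not match either.
With no annealing site for primer A, no amplification occurs.

No product — primer A has no binding site in the template.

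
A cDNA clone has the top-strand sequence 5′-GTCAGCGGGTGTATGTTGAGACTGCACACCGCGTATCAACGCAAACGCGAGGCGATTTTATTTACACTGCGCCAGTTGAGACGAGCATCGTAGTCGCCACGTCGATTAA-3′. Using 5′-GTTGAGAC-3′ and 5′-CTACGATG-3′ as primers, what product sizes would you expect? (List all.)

79 bp, 19 bp

The forward primer GTTGAGAC matches the top strand at positions 15–22, 75–82.
The reverse primer's reverse complement is CATCGTAG, matching at positions 86–93.
Each forward site pairs with the reverse site to give a product ending at position 93: sizes 79, 19 bp.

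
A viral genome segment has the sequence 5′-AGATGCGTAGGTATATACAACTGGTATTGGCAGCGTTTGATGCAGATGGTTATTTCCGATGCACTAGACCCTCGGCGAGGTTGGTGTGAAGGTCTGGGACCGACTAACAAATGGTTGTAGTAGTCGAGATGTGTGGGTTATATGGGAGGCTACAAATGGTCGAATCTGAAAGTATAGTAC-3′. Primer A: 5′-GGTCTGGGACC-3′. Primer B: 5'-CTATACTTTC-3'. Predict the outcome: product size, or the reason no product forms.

Primer A (GGTCTGGGACC) matches the top strand at positions 91–101; it acts as a forward primer.
Primer B's reverse complement is GAAAGTATAG, matching the top strand at positions 168–177; it acts as a reverse primer.
The 3' ends face each other across positions 91–177, giving an 87 bp product.

Yes — an 87 bp product.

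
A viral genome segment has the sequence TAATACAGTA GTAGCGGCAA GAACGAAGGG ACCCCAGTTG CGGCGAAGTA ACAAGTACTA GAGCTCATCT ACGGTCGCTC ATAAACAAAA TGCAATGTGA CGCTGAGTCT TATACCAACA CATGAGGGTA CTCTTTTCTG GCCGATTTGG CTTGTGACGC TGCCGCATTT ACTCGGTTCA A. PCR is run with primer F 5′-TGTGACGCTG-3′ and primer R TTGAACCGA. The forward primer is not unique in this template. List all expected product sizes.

The forward primer TGTGACGCTG matches the top strand at positions 96–105, 153–162.
The reverse primer's reverse complement is TCGGTTCAA, matching at positions 173–181.
Each forward site pairs with the reverse site to give a product ending at position 181: sizes 86, 29 bp.

86 bp, 29 bp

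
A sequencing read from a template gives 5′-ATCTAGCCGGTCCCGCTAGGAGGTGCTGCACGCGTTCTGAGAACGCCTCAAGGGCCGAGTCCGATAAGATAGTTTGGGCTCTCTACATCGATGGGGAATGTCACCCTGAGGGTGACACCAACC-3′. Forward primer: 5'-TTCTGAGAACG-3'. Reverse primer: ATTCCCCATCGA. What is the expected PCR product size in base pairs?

65 bp

Forward primer TTCTGAGAACG is found on the top strand at positions 35–45.
The reverse primer's reverse complement is TCGATGGGGAAT, which matches the template at positions 88–99.
Product length = (reverse-primer end) − (forward-primer start) + 1 = 99 − 35 + 1 = 65 bp.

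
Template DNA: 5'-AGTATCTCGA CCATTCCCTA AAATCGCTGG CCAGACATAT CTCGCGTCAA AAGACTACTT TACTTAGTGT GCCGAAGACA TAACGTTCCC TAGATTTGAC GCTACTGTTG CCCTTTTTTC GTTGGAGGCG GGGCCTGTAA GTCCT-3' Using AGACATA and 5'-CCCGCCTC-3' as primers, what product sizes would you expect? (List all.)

100 bp, 57 bp

The forward primer AGACATA matches the top strand at positions 33–39, 76–82.
The reverse primer's reverse complement is GAGGCGGG, matching at positions 125–132.
Each forward site pairs with the reverse site to give a product ending at position 132: sizes 100, 57 bp.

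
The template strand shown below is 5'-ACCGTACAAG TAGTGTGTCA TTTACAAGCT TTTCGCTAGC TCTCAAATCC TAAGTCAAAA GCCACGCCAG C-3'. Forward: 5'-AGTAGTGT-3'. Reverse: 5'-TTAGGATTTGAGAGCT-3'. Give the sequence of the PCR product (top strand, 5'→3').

The forward primer matches the template at positions 9–16.
Reverse complement of the reverse primer: AGCTCTCAAATCCTAA. This occurs on the top strand at positions 38–53.
The product is the template from position 9 through 53 (45 bp).

5'-AGTAGTGTGTCATTTACAAGCTTTTCGCTAGCTCTCAAATCCTAA-3'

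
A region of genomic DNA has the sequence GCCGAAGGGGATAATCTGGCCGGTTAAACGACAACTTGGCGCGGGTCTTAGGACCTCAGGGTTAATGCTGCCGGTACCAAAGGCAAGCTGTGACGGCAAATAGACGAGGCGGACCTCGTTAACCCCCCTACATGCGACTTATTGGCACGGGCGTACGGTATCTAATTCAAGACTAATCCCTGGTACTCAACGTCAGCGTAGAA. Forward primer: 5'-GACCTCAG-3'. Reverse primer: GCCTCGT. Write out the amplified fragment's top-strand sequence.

Scanning the template, GACCTCAG occurs at positions 52–59; this primer anneals to the bottom strand there with its 3' end pointing downstream.
Taking the reverse complement of GCCTCGT gives ACGAGGC, found at positions 104–110 on the template; the primer anneals here to the top strand with its 3' end pointing upstream.
The product is the template from position 52 through 110 (59 bp).

5'-GACCTCAGGGTTAATGCTGCCGGTACCAAAGGCAAGCTGTGACGGCAAATAGACGAGGC-3'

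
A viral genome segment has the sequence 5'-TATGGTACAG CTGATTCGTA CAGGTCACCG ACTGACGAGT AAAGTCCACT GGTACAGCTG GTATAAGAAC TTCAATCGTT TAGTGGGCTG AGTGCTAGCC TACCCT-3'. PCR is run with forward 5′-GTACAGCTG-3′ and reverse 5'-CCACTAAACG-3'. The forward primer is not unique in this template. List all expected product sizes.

The forward primer GTACAGCTG matches the top strand at positions 5–13, 52–60.
The reverse primer's reverse complement is CGTTTAGTGG, matching at positions 77–86.
Each forward site pairs with the reverse site to give a product ending at position 86: sizes 82, 35 bp.

82 bp, 35 bp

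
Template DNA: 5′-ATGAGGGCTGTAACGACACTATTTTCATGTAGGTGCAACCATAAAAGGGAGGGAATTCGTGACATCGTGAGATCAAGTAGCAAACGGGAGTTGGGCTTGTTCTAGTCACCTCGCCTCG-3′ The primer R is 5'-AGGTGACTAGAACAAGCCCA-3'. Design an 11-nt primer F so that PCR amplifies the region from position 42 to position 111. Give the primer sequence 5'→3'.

The reverse primer's reverse complement TGGGCTTGTTCTAGTCACCT matches the template at positions 92–111; the product starts at position 42.
The forward primer is identical to the top strand over positions 42–52: TAAAAGGGAGG.

5'-TAAAAGGGAGG-3'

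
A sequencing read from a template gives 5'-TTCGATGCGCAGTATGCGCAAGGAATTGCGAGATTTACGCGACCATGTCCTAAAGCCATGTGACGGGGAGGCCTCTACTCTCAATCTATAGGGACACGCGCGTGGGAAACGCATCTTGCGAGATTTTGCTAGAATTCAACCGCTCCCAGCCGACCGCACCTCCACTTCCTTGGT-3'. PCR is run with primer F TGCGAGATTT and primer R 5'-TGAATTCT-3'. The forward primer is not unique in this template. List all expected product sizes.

The forward primer TGCGAGATTT matches the top strand at positions 27–36, 117–126.
The reverse primer's reverse complement is AGAATTCA, matching at positions 131–138.
Each forward site pairs with the reverse site to give a product ending at position 138: sizes 112, 22 bp.

112 bp, 22 bp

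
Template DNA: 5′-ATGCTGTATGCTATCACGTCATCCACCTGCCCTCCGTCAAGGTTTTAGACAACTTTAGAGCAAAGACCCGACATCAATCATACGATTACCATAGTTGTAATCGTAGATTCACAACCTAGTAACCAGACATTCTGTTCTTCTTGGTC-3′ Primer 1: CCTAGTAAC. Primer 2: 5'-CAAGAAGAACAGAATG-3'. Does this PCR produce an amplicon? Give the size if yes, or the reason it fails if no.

Primer 1 (CCTAGTAAC) matches the top strand at positions 115–123; it acts as a forward primer.
Primer 2's reverse complement is CATTCTGTTCTTCTTG, matching the top strand at positions 128–143; it acts as a reverse primer.
The 3' ends face each other across positions 115–143, giving a 29 bp product.

Yes — a 29 bp product.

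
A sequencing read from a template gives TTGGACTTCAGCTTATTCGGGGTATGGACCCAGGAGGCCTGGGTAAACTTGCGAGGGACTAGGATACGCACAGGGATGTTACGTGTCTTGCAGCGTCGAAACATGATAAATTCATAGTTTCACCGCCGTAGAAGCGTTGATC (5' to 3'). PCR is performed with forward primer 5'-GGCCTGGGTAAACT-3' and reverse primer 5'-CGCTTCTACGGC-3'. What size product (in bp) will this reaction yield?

101 bp

Forward primer GGCCTGGGTAAACT is found on the top strand at positions 36–49.
Reverse complement of the reverse primer: GCCGTAGAAGCG. This occurs on the top strand at positions 125–136.
The product runs from position 36 to position 136, so its length is 136 − 36 + 1 = 101 bp.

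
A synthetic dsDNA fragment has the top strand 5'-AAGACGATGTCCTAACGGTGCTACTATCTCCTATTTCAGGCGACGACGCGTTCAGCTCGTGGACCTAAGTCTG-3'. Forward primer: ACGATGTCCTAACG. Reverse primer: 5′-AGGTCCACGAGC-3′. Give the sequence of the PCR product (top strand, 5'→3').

The forward primer matches the template at positions 4–17.
The reverse primer's reverse complement is GCTCGTGGACCT, which matches the template at positions 55–66.
The product is the template from position 4 through 66 (63 bp).

5'-ACGATGTCCTAACGGTGCTACTATCTCCTATTTCAGGCGACGACGCGTTCAGCTCGTGGACCT-3'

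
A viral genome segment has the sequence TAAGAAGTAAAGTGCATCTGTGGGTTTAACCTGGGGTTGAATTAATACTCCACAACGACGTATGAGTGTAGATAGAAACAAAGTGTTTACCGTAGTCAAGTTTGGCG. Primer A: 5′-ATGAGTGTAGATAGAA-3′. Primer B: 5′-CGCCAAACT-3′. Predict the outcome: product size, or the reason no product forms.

Yes — a 46 bp product.

Primer A (ATGAGTGTAGATAGAA) matches the top strand at positions 62–77; it acts as a forward primer.
Primer B's reverse complement is AGTTTGGCG, matching the top strand at positions 99–107; it acts as a reverse primer.
The 3' ends face each other across positions 62–107, giving a 46 bp product.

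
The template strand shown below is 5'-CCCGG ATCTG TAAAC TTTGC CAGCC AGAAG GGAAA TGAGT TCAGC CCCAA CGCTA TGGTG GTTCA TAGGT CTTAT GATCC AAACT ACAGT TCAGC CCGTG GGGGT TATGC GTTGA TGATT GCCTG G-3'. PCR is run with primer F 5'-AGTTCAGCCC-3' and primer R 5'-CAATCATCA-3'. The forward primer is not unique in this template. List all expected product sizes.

84 bp, 34 bp

The forward primer AGTTCAGCCC matches the top strand at positions 38–47, 88–97.
The reverse primer's reverse complement is TGATGATTG, matching at positions 113–121.
Each forward site pairs with the reverse site to give a product ending at position 121: sizes 84, 34 bp.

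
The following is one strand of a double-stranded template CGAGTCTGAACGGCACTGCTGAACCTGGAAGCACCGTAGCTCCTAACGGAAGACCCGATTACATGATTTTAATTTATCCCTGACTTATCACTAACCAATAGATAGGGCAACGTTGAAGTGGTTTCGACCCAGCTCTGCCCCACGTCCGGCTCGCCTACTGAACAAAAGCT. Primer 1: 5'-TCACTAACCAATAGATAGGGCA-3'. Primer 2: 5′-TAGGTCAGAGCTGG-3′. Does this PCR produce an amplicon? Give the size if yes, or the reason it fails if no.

Primer 2 (TAGGTCAGAGCTGG) does not match the top strand, and its reverse complement CCAGCTCTGACCTA does not match either.
With no annealing site for primer 2, no amplification occurs.

No product — primer 2 has no binding site in the template.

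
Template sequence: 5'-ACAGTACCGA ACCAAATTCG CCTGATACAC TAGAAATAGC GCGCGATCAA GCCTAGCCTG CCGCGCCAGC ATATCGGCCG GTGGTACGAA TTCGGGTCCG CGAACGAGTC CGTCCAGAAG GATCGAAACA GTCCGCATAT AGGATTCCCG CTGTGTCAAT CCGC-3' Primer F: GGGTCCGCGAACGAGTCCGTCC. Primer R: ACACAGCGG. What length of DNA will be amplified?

The forward primer matches the template at positions 94–115.
Taking the reverse complement of ACACAGCGG gives CCGCTGTGT, found at positions 148–156 on the template; the primer anneals here to the top strand with its 3' end pointing upstream.
The product runs from position 94 to position 156, so its length is 156 − 94 + 1 = 63 bp.

63 bp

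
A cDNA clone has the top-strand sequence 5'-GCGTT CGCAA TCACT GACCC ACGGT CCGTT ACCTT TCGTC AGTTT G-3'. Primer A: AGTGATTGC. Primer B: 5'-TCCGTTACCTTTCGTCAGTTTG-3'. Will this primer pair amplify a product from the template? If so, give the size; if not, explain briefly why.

No product — the primers' 3' ends point away from each other.

Primer A (AGTGATTGC) has reverse complement GCAATCACT, which matches the top strand at positions 7–15; primer A anneals to the top strand there with its 3' end pointing upstream toward position 7.
Primer B (TCCGTTACCTTTCGTCAGTTTG) matches the top strand directly at positions 25–46; it anneals to the bottom strand with its 3' end pointing downstream toward position 46.
The 3' ends diverge (primer A extends toward position 1, primer B toward position 46), so the primers never converge on a shared product.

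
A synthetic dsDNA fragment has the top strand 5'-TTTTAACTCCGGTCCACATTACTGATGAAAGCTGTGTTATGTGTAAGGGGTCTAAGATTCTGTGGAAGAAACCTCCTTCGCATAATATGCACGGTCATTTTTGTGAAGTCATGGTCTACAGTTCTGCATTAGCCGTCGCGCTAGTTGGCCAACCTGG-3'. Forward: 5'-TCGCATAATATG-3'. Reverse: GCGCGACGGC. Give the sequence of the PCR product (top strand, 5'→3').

Scanning the template, TCGCATAATATG occurs at positions 78–89; this primer anneals to the bottom strand there with its 3' end pointing downstream.
Reverse complement of the reverse primer: GCCGTCGCGC. This occurs on the top strand at positions 132–141.
The product is the template from position 78 through 141 (64 bp).

5'-TCGCATAATATGCACGGTCATTTTTGTGAAGTCATGGTCTACAGTTCTGCATTAGCCGTCGCGC-3'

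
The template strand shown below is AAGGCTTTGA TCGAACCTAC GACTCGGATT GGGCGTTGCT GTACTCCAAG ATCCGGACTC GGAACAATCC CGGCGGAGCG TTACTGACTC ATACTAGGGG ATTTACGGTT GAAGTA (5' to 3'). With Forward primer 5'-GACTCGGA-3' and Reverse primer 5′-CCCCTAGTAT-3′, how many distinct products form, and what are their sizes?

Two products: 80 bp, 45 bp

The forward primer GACTCGGA matches the top strand at positions 21–28, 56–63.
The reverse primer's reverse complement is ATACTAGGGG, matching at positions 91–100.
Each forward site pairs with the reverse site to give a product ending at position 100: sizes 80, 45 bp.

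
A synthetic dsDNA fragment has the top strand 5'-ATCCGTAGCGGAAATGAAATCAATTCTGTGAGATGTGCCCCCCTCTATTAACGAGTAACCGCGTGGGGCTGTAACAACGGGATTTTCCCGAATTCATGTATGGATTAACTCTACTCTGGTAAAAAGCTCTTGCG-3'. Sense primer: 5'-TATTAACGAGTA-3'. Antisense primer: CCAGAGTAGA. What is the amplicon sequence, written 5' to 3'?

The forward primer matches the template at positions 46–57.
Reverse complement of the reverse primer: TCTACTCTGG. This occurs on the top strand at positions 110–119.
The product is the template from position 46 through 119 (74 bp).

5'-TATTAACGAGTAACCGCGTGGGGCTGTAACAACGGGATTTTCCCGAATTCATGTATGGATTAACTCTACTCTGG-3'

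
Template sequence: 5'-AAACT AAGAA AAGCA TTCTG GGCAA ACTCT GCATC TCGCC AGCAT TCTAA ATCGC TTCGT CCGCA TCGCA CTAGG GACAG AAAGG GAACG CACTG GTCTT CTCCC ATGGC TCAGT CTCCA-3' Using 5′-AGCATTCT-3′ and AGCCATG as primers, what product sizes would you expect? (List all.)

100 bp, 71 bp

The forward primer AGCATTCT matches the top strand at positions 12–19, 41–48.
The reverse primer's reverse complement is CATGGCT, matching at positions 105–111.
Each forward site pairs with the reverse site to give a product ending at position 111: sizes 100, 71 bp.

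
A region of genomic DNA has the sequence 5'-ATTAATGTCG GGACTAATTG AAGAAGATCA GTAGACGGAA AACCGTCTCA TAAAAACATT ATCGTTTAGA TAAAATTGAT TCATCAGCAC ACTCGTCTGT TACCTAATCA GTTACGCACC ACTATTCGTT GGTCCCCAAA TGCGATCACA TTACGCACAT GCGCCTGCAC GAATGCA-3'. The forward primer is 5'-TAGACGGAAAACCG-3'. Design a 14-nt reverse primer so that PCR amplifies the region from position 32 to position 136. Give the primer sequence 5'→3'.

The product's 3' end on the top strand is position 136.
The reverse primer anneals to the top strand over positions 123–136, i.e. to TATTCGTTGGTCCC.
Its sequence written 5'→3' is the reverse complement: GGGACCAACGAATA.

5'-GGGACCAACGAATA-3'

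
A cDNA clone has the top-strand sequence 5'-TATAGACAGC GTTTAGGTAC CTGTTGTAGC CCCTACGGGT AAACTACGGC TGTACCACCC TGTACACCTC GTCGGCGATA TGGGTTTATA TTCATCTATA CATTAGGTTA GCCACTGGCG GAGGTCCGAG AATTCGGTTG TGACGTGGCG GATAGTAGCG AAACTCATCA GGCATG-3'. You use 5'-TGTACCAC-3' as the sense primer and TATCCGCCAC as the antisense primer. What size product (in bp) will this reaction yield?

104 bp

The forward primer matches the template at positions 51–58.
The reverse primer's reverse complement is GTGGCGGATA, which matches the template at positions 145–154.
The product runs from position 51 to position 154, so its length is 154 − 51 + 1 = 104 bp.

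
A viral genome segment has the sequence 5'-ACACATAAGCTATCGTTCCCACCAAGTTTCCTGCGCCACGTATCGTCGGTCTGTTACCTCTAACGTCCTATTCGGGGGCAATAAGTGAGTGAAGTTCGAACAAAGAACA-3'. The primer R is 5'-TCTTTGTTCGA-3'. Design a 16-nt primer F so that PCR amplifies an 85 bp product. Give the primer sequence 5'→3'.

The reverse primer's reverse complement TCGAACAAAGA matches the template at positions 96–106, so the product ends at position 106.
An 85 bp product then starts at position 106 − 85 + 1 = 22.
The forward primer is identical to the top strand there: CCAAGTTTCCTGCGCC.

5'-CCAAGTTTCCTGCGCC-3'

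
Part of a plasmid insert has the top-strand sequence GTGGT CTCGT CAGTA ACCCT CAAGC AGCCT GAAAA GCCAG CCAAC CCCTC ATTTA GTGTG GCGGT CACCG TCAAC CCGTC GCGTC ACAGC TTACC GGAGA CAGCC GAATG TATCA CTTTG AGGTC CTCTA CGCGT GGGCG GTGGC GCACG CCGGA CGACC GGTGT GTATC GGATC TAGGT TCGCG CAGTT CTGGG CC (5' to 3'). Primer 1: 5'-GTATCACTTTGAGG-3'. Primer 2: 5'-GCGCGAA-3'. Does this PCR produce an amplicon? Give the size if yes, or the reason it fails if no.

Primer 1 (GTATCACTTTGAGG) matches the top strand at positions 110–123; it acts as a forward primer.
Primer 2's reverse complement is TTCGCGC, matching the top strand at positions 180–186; it acts as a reverse primer.
The 3' ends face each other across positions 110–186, giving a 77 bp product.

Yes — a 77 bp product.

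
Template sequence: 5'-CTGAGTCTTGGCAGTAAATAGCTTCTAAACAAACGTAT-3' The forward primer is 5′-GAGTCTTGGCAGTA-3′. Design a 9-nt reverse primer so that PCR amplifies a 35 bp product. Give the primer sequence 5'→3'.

5'-TACGTTTGT-3'

The forward primer binds at positions 3–16, so a 35 bp product ends at position 3 + 35 − 1 = 37.
The reverse primer anneals to the top strand over positions 29–37, i.e. to ACAAACGTA.
Its sequence written 5'→3' is the reverse complement: TACGTTTGT.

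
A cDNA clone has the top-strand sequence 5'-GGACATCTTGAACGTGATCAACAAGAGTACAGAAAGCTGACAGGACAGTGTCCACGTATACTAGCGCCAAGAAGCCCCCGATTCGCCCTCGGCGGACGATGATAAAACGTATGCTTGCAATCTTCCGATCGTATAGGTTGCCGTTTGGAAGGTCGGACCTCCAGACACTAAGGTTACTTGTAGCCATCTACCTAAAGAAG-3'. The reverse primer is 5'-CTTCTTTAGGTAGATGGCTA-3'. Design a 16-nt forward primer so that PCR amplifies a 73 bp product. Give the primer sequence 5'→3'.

The reverse primer's reverse complement TAGCCATCTACCTAAAGAAG matches the template at positions 181–200, so the product ends at position 200.
A 73 bp product then starts at position 200 − 73 + 1 = 128.
The forward primer is identical to the top strand there: ATCGTATAGGTTGCCG.

5'-ATCGTATAGGTTGCCG-3'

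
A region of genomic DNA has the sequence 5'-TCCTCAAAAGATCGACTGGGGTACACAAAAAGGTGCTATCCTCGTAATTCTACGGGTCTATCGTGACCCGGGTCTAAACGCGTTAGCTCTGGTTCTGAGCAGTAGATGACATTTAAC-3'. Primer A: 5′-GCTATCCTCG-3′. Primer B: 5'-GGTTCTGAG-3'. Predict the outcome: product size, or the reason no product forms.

No product — both primers anneal to the same strand and extend in the same direction.

Primer A (GCTATCCTCG) matches the top strand at positions 35–44 (3' end points downstream).
Primer B (GGTTCTGAG) also matches the top strand directly, at positions 91–99 — its reverse complement CTCAGAACC is not present.
Both primers anneal to the bottom strand with 3' ends pointing the same way, so neither can prime synthesis back toward the other.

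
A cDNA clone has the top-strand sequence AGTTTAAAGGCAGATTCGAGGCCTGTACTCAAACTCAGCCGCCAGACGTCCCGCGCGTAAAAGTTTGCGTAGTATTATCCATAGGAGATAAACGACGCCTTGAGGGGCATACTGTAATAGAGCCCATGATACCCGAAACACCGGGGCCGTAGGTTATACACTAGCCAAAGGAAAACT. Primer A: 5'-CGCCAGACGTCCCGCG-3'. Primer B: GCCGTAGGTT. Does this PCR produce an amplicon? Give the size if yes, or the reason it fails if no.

Primer A (CGCCAGACGTCCCGCG) matches the top strand at positions 40–55 (3' end points downstream).
Primer B (GCCGTAGGTT) also matches the top strand directly, at positions 146–155 — its reverse complement AACCTACGGC is not present.
Both primers anneal to the bottom strand with 3' ends pointing the same way, so neither can prime synthesis back toward the other.

No product — both primers anneal to the same strand and extend in the same direction.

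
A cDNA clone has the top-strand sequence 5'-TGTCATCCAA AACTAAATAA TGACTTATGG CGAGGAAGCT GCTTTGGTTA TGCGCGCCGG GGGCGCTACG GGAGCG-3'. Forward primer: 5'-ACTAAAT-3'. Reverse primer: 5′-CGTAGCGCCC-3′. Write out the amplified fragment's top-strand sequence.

5'-ACTAAATAATGACTTATGGCGAGGAAGCTGCTTTGGTTATGCGCGCCGGGGGCGCTACG-3'

Forward primer ACTAAAT is found on the top strand at positions 12–18.
Taking the reverse complement of CGTAGCGCCC gives GGGCGCTACG, found at positions 61–70 on the template; the primer anneals here to the top strand with its 3' end pointing upstream.
The product is the template from position 12 through 70 (59 bp).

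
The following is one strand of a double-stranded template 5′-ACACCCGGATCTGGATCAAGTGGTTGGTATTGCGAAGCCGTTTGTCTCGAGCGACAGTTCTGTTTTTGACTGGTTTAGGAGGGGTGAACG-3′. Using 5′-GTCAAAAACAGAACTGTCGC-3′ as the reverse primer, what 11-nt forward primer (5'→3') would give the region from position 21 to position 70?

The reverse primer's reverse complement GCGACAGTTCTGTTTTTGAC matches the template at positions 51–70; the product starts at position 21.
The forward primer is identical to the top strand over positions 21–31: TGGTTGGTATT.

5'-TGGTTGGTATT-3'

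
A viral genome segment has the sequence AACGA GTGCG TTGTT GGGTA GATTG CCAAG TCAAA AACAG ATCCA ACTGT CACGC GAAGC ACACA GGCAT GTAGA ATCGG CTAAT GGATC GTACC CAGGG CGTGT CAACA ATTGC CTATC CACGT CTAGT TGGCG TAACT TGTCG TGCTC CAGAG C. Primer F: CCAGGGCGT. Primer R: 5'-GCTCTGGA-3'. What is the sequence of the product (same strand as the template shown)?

Forward primer CCAGGGCGT is found on the top strand at positions 95–103.
Reverse complement of the reverse primer: TCCAGAGC. This occurs on the top strand at positions 149–156.
The product is the template from position 95 through 156 (62 bp).

5'-CCAGGGCGTGTCAACAATTGCCTATCCACGTCTAGTTGGCGTAACTTGTCGTGCTCCAGAGC-3'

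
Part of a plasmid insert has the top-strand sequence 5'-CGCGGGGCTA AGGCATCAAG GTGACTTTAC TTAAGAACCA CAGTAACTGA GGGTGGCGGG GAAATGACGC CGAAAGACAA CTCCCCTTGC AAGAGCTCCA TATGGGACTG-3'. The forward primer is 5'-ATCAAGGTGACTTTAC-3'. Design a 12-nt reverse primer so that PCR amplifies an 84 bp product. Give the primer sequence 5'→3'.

The forward primer binds at positions 15–30, so an 84 bp product ends at position 15 + 84 − 1 = 98.
The reverse primer anneals to the top strand over positions 87–98, i.e. to TTGCAAGAGCTC.
Its sequence written 5'→3' is the reverse complement: GAGCTCTTGCAA.

5'-GAGCTCTTGCAA-3'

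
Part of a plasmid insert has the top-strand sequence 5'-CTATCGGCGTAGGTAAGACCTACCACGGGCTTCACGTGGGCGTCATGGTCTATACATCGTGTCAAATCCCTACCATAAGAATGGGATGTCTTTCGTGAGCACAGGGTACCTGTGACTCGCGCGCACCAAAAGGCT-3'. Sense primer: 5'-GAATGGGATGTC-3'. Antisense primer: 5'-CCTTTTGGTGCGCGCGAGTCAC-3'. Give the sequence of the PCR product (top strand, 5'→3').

5'-GAATGGGATGTCTTTCGTGAGCACAGGGTACCTGTGACTCGCGCGCACCAAAAGG-3'

Forward primer GAATGGGATGTC is found on the top strand at positions 79–90.
Reverse complement of the reverse primer: GTGACTCGCGCGCACCAAAAGG. This occurs on the top strand at positions 112–133.
The product is the template from position 79 through 133 (55 bp).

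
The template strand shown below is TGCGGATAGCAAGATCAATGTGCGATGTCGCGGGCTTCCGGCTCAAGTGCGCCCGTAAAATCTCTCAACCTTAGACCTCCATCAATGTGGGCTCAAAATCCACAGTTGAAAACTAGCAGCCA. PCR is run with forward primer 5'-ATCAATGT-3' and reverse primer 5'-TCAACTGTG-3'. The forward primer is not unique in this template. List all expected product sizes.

96 bp, 29 bp

The forward primer ATCAATGT matches the top strand at positions 14–21, 81–88.
The reverse primer's reverse complement is CACAGTTGA, matching at positions 101–109.
Each forward site pairs with the reverse site to give a product ending at position 109: sizes 96, 29 bp.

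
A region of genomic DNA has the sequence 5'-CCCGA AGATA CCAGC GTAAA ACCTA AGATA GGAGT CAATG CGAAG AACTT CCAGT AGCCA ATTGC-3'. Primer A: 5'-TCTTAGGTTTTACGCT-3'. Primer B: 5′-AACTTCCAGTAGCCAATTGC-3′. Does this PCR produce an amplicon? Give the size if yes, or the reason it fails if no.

Primer A (TCTTAGGTTTTACGCT) has reverse complement AGCGTAAAACCTAAGA, which matches the top strand at positions 13–28; primer A anneals to the top strand there with its 3' end pointing upstream toward position 13.
Primer B (AACTTCCAGTAGCCAATTGC) matches the top strand directly at positions 46–65; it anneals to the bottom strand with its 3' end pointing downstream toward position 65.
The 3' ends diverge (primer A extends toward position 1, primer B toward position 65), so the primers never converge on a shared product.

No product — the primers' 3' ends point away from each other.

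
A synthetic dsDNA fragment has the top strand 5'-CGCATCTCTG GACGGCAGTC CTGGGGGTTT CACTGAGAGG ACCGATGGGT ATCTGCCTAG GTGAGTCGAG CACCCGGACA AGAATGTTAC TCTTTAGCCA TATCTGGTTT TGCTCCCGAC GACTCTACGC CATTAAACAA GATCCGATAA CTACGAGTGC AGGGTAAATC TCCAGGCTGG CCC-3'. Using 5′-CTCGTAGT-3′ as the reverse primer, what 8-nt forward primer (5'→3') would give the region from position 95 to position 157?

The reverse primer's reverse complement ACTACGAG matches the template at positions 150–157; the product starts at position 95.
The forward primer is identical to the top strand over positions 95–102: TAGCCATA.

5'-TAGCCATA-3'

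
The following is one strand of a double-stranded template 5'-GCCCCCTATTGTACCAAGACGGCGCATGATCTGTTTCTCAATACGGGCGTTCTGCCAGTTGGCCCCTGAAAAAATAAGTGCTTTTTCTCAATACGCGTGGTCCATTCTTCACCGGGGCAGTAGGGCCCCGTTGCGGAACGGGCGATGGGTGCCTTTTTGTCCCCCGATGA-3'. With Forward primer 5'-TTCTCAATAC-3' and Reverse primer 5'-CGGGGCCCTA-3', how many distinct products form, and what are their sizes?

The forward primer TTCTCAATAC matches the top strand at positions 35–44, 85–94.
The reverse primer's reverse complement is TAGGGCCCCG, matching at positions 121–130.
Each forward site pairs with the reverse site to give a product ending at position 130: sizes 96, 46 bp.

Two products: 96 bp, 46 bp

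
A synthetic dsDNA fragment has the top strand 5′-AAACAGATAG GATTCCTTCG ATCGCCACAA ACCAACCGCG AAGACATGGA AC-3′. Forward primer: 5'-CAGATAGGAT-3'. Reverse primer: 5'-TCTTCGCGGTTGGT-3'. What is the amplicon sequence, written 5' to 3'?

Forward primer CAGATAGGAT is found on the top strand at positions 4–13.
The reverse primer's reverse complement is ACCAACCGCGAAGA, which matches the template at positions 31–44.
The product is the template from position 4 through 44 (41 bp).

5'-CAGATAGGATTCCTTCGATCGCCACAAACCAACCGCGAAGA-3'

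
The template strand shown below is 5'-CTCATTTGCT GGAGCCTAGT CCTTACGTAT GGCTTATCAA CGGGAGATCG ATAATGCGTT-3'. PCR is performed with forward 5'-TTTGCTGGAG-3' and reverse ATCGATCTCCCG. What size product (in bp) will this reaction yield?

The forward primer matches the template at positions 5–14.
Taking the reverse complement of ATCGATCTCCCG gives CGGGAGATCGAT, found at positions 41–52 on the template; the primer anneals here to the top strand with its 3' end pointing upstream.
The product runs from position 5 to position 52, so its length is 52 − 5 + 1 = 48 bp.

48 bp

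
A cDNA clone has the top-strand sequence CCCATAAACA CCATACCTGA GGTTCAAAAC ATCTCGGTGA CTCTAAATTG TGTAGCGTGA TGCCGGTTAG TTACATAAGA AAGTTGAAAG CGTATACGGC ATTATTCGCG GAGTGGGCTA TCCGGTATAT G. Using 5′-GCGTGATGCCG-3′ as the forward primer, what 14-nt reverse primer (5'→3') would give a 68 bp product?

The forward primer binds at positions 55–65, so a 68 bp product ends at position 55 + 68 − 1 = 122.
The reverse primer anneals to the top strand over positions 109–122, i.e. to CGGAGTGGGCTATC.
Its sequence written 5'→3' is the reverse complement: GATAGCCCACTCCG.

5'-GATAGCCCACTCCG-3'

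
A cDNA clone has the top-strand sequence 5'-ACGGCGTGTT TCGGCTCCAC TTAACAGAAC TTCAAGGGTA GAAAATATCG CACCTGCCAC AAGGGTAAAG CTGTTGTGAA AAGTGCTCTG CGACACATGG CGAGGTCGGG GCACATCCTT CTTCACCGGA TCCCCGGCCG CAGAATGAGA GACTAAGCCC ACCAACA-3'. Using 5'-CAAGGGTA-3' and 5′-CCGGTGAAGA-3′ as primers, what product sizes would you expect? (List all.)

97 bp, 70 bp

The forward primer CAAGGGTA matches the top strand at positions 33–40, 60–67.
The reverse primer's reverse complement is TCTTCACCGG, matching at positions 120–129.
Each forward site pairs with the reverse site to give a product ending at position 129: sizes 97, 70 bp.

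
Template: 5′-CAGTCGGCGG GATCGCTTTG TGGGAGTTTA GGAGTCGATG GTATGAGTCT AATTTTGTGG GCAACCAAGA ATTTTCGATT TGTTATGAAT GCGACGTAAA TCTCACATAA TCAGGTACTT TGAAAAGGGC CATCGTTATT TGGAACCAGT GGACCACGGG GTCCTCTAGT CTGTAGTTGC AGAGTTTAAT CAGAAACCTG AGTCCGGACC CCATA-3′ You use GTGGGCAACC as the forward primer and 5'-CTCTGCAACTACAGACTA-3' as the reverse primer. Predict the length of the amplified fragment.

128 bp

Forward primer GTGGGCAACC is found on the top strand at positions 57–66.
Taking the reverse complement of CTCTGCAACTACAGACTA gives TAGTCTGTAGTTGCAGAG, found at positions 167–184 on the template; the primer anneals here to the top strand with its 3' end pointing upstream.
Amplicon spans positions 57–184: 128 bp.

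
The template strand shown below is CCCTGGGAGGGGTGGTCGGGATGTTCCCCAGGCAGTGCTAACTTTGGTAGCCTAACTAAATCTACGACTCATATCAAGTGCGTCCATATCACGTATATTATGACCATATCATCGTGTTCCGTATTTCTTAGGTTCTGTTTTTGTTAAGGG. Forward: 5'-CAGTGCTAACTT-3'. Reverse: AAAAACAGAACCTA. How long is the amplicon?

110 bp

Scanning the template, CAGTGCTAACTT occurs at positions 33–44; this primer anneals to the bottom strand there with its 3' end pointing downstream.
Reverse complement of the reverse primer: TAGGTTCTGTTTTT. This occurs on the top strand at positions 129–142.
Product length = (reverse-primer end) − (forward-primer start) + 1 = 142 − 33 + 1 = 110 bp.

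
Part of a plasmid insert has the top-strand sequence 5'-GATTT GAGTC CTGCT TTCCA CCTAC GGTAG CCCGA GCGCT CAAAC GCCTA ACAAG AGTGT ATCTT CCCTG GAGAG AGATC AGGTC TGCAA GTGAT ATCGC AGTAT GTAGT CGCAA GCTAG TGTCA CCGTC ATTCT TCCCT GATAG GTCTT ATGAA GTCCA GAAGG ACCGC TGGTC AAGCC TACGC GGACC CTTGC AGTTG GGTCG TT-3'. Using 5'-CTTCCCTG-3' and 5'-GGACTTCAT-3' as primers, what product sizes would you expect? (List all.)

The forward primer CTTCCCTG matches the top strand at positions 63–70, 134–141.
The reverse primer's reverse complement is ATGAAGTCC, matching at positions 151–159.
Each forward site pairs with the reverse site to give a product ending at position 159: sizes 97, 26 bp.

97 bp, 26 bp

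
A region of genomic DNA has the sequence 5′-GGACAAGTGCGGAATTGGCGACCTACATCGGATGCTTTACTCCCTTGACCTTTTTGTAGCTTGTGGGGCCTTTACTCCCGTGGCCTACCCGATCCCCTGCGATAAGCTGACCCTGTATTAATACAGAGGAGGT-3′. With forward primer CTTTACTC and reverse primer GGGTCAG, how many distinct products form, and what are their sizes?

Two products: 79 bp, 44 bp

The forward primer CTTTACTC matches the top strand at positions 35–42, 70–77.
The reverse primer's reverse complement is CTGACCC, matching at positions 107–113.
Each forward site pairs with the reverse site to give a product ending at position 113: sizes 79, 44 bp.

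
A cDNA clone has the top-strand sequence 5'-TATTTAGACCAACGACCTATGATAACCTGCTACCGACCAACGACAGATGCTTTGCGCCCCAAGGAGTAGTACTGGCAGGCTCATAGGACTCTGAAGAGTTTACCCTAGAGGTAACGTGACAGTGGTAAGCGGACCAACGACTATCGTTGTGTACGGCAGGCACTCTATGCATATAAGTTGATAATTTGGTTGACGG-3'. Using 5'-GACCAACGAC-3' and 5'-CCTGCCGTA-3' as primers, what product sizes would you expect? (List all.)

154 bp, 126 bp, 29 bp

The forward primer GACCAACGAC matches the top strand at positions 7–16, 35–44, 132–141.
The reverse primer's reverse complement is TACGGCAGG, matching at positions 152–160.
Each forward site pairs with the reverse site to give a product ending at position 160: sizes 154, 126, 29 bp.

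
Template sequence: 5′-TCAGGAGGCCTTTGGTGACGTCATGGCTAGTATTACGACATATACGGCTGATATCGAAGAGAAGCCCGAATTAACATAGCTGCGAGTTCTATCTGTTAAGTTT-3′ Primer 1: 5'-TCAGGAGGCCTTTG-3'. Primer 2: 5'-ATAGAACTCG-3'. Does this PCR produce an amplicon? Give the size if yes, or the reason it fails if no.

Yes — a 92 bp product.

Primer 1 (TCAGGAGGCCTTTG) matches the top strand at positions 1–14; it acts as a forward primer.
Primer 2's reverse complement is CGAGTTCTAT, matching the top strand at positions 83–92; it acts as a reverse primer.
The 3' ends face each other across positions 1–92, giving a 92 bp product.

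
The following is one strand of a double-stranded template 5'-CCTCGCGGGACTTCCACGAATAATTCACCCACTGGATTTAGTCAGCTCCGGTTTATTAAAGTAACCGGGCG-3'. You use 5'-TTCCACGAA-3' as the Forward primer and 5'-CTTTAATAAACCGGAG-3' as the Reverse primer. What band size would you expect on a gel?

The forward primer matches the template at positions 12–20.
The reverse primer's reverse complement is CTCCGGTTTATTAAAG, which matches the template at positions 46–61.
The product runs from position 12 to position 61, so its length is 61 − 12 + 1 = 50 bp.

50 bp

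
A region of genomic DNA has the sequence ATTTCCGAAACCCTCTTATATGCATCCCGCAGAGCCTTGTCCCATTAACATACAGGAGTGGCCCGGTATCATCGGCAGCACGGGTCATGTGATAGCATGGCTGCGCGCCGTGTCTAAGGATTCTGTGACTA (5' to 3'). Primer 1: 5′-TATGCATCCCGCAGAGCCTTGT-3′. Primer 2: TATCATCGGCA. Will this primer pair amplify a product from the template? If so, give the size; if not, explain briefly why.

Primer 1 (TATGCATCCCGCAGAGCCTTGT) matches the top strand at positions 19–40 (3' end points downstream).
Primer 2 (TATCATCGGCA) also matches the top strand directly, at positions 67–77 — its reverse complement TGCCGATGATA is not present.
Both primers anneal to the bottom strand with 3' ends pointing the same way, so neither can prime synthesis back toward the other.

No product — both primers anneal to the same strand and extend in the same direction.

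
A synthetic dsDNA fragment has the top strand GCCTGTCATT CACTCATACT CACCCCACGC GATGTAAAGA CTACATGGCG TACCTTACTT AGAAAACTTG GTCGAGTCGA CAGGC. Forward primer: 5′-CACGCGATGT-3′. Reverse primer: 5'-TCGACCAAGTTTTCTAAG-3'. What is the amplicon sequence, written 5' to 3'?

5'-CACGCGATGTAAAGACTACATGGCGTACCTTACTTAGAAAACTTGGTCGA-3'

Scanning the template, CACGCGATGT occurs at positions 26–35; this primer anneals to the bottom strand there with its 3' end pointing downstream.
Reverse complement of the reverse primer: CTTAGAAAACTTGGTCGA. This occurs on the top strand at positions 58–75.
The product is the template from position 26 through 75 (50 bp).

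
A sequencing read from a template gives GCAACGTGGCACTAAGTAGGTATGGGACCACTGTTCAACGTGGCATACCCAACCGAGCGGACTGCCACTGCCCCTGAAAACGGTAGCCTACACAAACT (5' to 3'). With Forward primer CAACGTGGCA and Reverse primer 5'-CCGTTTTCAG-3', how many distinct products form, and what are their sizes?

The forward primer CAACGTGGCA matches the top strand at positions 2–11, 36–45.
The reverse primer's reverse complement is CTGAAAACGG, matching at positions 74–83.
Each forward site pairs with the reverse site to give a product ending at position 83: sizes 82, 48 bp.

Two products: 82 bp, 48 bp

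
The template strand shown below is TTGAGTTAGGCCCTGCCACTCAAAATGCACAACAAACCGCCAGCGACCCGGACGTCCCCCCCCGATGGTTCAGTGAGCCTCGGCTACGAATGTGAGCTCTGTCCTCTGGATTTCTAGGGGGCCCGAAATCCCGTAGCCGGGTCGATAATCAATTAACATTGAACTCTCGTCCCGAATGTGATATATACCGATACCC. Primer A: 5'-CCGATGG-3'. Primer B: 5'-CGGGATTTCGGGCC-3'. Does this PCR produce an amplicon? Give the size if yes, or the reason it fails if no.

Primer A (CCGATGG) matches the top strand at positions 62–68; it acts as a forward primer.
Primer B's reverse complement is GGCCCGAAATCCCG, matching the top strand at positions 120–133; it acts as a reverse primer.
The 3' ends face each other across positions 62–133, giving a 72 bp product.

Yes — a 72 bp product.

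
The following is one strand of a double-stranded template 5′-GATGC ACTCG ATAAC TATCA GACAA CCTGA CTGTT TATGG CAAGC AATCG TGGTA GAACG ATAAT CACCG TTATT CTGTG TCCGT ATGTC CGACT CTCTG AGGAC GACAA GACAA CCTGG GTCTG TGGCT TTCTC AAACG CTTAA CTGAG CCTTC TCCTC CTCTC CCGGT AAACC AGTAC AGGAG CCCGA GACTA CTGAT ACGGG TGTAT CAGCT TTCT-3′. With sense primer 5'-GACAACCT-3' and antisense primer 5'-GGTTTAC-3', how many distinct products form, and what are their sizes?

Two products: 155 bp, 65 bp

The forward primer GACAACCT matches the top strand at positions 21–28, 111–118.
The reverse primer's reverse complement is GTAAACC, matching at positions 169–175.
Each forward site pairs with the reverse site to give a product ending at position 175: sizes 155, 65 bp.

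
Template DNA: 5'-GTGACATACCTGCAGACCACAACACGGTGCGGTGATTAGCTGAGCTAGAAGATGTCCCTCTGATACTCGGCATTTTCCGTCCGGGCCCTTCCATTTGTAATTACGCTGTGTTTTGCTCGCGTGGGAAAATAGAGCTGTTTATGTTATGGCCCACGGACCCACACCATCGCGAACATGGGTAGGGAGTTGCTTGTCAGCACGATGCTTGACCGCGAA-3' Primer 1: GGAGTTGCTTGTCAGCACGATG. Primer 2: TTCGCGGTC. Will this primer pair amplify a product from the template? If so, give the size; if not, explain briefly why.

Primer 1 (GGAGTTGCTTGTCAGCACGATG) matches the top strand at positions 183–204; it acts as a forward primer.
Primer 2's reverse complement is GACCGCGAA, matching the top strand at positions 208–216; it acts as a reverse primer.
The 3' ends face each other across positions 183–216, giving a 34 bp product.

Yes — a 34 bp product.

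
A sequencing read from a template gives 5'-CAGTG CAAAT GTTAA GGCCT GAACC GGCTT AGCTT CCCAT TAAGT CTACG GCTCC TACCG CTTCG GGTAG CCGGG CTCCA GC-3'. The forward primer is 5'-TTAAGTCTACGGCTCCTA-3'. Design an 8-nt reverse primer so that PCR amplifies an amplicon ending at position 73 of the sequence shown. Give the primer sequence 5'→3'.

5'-CGGCTACC-3'

The forward primer binds at positions 40–57; the product's 3' end on the top strand is position 73.
The reverse primer anneals to the top strand over positions 66–73, i.e. to GGTAGCCG.
Its sequence written 5'→3' is the reverse complement: CGGCTACC.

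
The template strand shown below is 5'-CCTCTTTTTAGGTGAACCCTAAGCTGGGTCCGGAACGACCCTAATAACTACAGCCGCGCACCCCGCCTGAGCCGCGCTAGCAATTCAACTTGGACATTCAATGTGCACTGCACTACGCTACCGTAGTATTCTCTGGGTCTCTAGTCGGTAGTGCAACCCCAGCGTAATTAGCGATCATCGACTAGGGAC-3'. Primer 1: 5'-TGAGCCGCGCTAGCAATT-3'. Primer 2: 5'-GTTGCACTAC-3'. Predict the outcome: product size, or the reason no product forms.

Primer 1 (TGAGCCGCGCTAGCAATT) matches the top strand at positions 68–85; it acts as a forward primer.
Primer 2's reverse complement is GTAGTGCAAC, matching the top strand at positions 148–157; it acts as a reverse primer.
The 3' ends face each other across positions 68–157, giving a 90 bp product.

Yes — a 90 bp product.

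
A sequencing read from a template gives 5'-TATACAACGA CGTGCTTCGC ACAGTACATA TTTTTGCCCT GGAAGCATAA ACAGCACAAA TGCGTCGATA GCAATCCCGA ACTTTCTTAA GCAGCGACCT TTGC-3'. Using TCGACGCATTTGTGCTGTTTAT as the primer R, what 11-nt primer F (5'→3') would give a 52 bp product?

The reverse primer's reverse complement ATAAACAGCACAAATGCGTCGA matches the template at positions 47–68, so the product ends at position 68.
A 52 bp product then starts at position 68 − 52 + 1 = 17.
The forward primer is identical to the top strand there: TCGCACAGTAC.

5'-TCGCACAGTAC-3'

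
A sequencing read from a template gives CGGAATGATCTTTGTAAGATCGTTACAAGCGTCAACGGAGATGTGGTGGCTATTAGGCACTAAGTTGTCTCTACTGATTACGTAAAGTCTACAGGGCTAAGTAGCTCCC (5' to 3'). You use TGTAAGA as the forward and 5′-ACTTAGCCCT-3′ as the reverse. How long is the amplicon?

The forward primer matches the template at positions 13–19.
Taking the reverse complement of ACTTAGCCCT gives AGGGCTAAGT, found at positions 93–102 on the template; the primer anneals here to the top strand with its 3' end pointing upstream.
Product length = (reverse-primer end) − (forward-primer start) + 1 = 102 − 13 + 1 = 90 bp.

90 bp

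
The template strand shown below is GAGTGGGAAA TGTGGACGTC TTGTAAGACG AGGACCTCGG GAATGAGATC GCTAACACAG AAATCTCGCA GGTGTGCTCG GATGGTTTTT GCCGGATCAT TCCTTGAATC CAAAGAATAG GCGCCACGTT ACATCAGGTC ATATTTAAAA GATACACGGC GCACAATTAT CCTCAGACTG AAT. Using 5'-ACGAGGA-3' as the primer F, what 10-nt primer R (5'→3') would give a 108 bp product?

5'-GATGTAACGT-3'

The forward primer binds at positions 28–34, so a 108 bp product ends at position 28 + 108 − 1 = 135.
The reverse primer anneals to the top strand over positions 126–135, i.e. to ACGTTACATC.
Its sequence written 5'→3' is the reverse complement: GATGTAACGT.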